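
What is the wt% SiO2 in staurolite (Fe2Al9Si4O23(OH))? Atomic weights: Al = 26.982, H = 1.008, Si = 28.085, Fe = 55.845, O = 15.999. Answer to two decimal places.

Molar mass of Fe2Al9Si4O23(OH) = 2·55.845 + 9·26.982 + 4·28.085 + 24·15.999 + 1·1.008 = 851.852 g/mol.
Each formula unit contains 4 Si, equivalent to 4/1 = 4.0000 mol SiO2.
M(SiO2) = 1×28.085 + 2×15.999 = 60.083 g/mol.
Mass of SiO2 per formula unit = 4.0000 × 60.083 = 240.332 g.
SiO2 wt% = 240.332 / 851.852 × 100 = 28.21%.

28.21 wt%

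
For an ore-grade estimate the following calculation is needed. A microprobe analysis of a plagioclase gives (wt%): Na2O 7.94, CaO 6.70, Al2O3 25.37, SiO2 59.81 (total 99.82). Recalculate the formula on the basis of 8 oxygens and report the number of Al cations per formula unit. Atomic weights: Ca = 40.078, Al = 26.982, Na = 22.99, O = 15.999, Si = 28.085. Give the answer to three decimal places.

7.94 wt% Na2O ÷ 61.979 g/mol = 0.12811 mol, giving 0.25622 Na and 0.12811 O.
6.70 wt% CaO ÷ 56.077 g/mol = 0.11948 mol, giving 0.11948 Ca and 0.11948 O.
25.37 wt% Al2O3 ÷ 101.961 g/mol = 0.24882 mol, giving 0.49764 Al and 0.74646 O.
59.81 wt% SiO2 ÷ 60.083 g/mol = 0.99546 mol, giving 0.99546 Si and 1.99092 O.
Oxygen sums to 2.98497; scaling by 8/2.98497 = 2.68009 puts the formula on 8 O.
Al: 0.49764 × 2.68009 = 1.334 atoms per formula unit.

1.334 Al apfu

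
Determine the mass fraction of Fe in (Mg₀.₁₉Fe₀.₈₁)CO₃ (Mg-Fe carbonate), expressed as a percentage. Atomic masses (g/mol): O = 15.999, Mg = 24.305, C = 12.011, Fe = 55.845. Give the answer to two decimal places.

Molar mass of (Mg₀.₁₉Fe₀.₈₁)CO₃: 0.19*24.305 + 0.81*55.845 + 1*12.011 + 3*15.999 = 109.860 g/mol.
Mass of Fe per formula unit: 0.81 × 55.845 = 45.234 g.
Weight fraction Fe = 45.234 / 109.860 = 0.4117.

41.17 mass %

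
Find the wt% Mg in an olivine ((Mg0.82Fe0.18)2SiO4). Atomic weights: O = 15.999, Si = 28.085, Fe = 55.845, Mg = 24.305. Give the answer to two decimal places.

26.22 wt%

Formula mass = 1.64×24.305 + 0.36×55.845 + 1×28.085 + 4×15.999 = 152.045 g/mol, of which 39.860 g is Mg.
So Mg makes up 39.860/152.045 = 0.2622 of the mass, i.e. 26.22%.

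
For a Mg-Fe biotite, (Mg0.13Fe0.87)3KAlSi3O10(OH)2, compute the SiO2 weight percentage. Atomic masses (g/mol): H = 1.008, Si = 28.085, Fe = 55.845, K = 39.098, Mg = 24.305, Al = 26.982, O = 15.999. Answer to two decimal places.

Formula mass = 499.573 g/mol.
3 Si → 3.0000 mol SiO2 per formula unit; M(SiO2) = 60.083, so SiO2 mass = 180.249 g.
180.249/499.573 × 100 = 36.08 wt%.

36.08 wt%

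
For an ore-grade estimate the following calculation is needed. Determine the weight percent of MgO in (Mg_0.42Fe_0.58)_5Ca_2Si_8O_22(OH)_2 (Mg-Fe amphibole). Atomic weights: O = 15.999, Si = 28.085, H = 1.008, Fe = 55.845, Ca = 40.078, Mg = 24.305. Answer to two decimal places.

9.36 wt%

M((Mg_0.42Fe_0.58)_5Ca_2Si_8O_22(OH)_2) = 903.819 g/mol; M(MgO) = 40.304 g/mol.
Moles MgO per formula unit = 2.10 Mg ÷ 1 = 2.1000.
MgO fraction = (2.1000 × 40.304) / 903.819 = 84.638/903.819 = 0.0936.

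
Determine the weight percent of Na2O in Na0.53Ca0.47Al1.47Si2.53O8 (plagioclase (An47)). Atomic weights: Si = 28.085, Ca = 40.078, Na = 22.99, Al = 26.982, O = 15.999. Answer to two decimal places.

M(Na0.53Ca0.47Al1.47Si2.53O8) = 269.732 g/mol; M(Na2O) = 61.979 g/mol.
Moles Na2O per formula unit = 0.53 Na ÷ 2 = 0.2650.
Na2O fraction = (0.2650 × 61.979) / 269.732 = 16.424/269.732 = 0.0609.

6.09 wt%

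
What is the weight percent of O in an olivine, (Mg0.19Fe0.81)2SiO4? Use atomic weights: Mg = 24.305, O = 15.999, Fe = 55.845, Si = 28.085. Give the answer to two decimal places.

33.37 wt%

Formula mass = 0.38·24.305 + 1.62·55.845 + 1·28.085 + 4·15.999 = 191.786 g/mol, of which 63.996 g is O.
So O makes up 63.996/191.786 = 0.3337 of the mass, i.e. 33.37%.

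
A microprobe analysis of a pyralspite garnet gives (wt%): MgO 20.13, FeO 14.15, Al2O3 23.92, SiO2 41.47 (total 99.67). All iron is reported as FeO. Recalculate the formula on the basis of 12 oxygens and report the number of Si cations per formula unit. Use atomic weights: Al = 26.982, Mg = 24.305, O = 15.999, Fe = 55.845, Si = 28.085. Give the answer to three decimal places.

2.979 Si apfu

MgO: 20.13/40.304 = 0.49945 mol → 0.49945 mol Mg, 0.49945 mol O.
FeO: 14.15/71.844 = 0.19695 mol → 0.19695 mol Fe, 0.19695 mol O.
Al2O3: 23.92/101.961 = 0.23460 mol → 0.46920 mol Al, 0.70380 mol O.
SiO2: 41.47/60.083 = 0.69021 mol → 0.69021 mol Si, 1.38042 mol O.
Total oxygen = 2.78062 mol. Normalization factor = 12/2.78062 = 4.31558.
Si per 12 O = 0.69021 × 4.31558 = 2.979.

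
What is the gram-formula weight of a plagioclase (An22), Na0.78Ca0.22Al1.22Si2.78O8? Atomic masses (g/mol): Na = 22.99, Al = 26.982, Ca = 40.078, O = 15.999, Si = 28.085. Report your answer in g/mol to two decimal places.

Na: 0.78 × 22.99 = 17.9322
Ca: 0.22 × 40.078 = 8.8172
Al: 1.22 × 26.982 = 32.9180
Si: 2.78 × 28.085 = 78.0763
O: 8 × 15.999 = 127.9920
Summing the contributions gives the formula mass.

265.74 g/mol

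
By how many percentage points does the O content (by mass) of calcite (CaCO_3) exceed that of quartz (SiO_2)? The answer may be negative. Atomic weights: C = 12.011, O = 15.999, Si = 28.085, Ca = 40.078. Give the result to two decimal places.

O in CaCO_3: molar mass 100.086 g/mol; 3×15.999 = 47.997 g → 47.96 wt%.
O in SiO_2: molar mass 60.083 g/mol; 2×15.999 = 31.998 g → 53.26 wt%.
Difference = 47.96 − 53.26 = -5.30 percentage points.

-5.30 percentage points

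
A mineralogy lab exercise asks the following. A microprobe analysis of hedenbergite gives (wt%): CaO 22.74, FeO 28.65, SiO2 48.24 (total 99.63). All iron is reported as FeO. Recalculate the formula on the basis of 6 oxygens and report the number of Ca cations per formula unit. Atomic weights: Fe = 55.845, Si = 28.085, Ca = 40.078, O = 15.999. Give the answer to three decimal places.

22.74 wt% CaO ÷ 56.077 g/mol = 0.40551 mol, giving 0.40551 Ca and 0.40551 O.
28.65 wt% FeO ÷ 71.844 g/mol = 0.39878 mol, giving 0.39878 Fe and 0.39878 O.
48.24 wt% SiO2 ÷ 60.083 g/mol = 0.80289 mol, giving 0.80289 Si and 1.60578 O.
Oxygen sums to 2.41007; scaling by 6/2.41007 = 2.48955 puts the formula on 6 O.
Ca: 0.40551 × 2.48955 = 1.010 atoms per formula unit.

1.010 Ca apfu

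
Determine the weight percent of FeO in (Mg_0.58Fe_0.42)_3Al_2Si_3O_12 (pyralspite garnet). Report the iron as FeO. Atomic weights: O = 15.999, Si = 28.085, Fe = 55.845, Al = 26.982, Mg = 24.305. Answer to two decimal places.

Molar mass of (Mg_0.58Fe_0.42)_3Al_2Si_3O_12 = 1.74·24.305 + 1.26·55.845 + 2·26.982 + 3·28.085 + 12·15.999 = 442.862 g/mol.
Each formula unit contains 1.26 Fe, equivalent to 1.26/1 = 1.2600 mol FeO.
M(FeO) = 1×55.845 + 1×15.999 = 71.844 g/mol.
Mass of FeO per formula unit = 1.2600 × 71.844 = 90.523 g.
FeO wt% = 90.523 / 442.862 × 100 = 20.44%.

20.44 wt%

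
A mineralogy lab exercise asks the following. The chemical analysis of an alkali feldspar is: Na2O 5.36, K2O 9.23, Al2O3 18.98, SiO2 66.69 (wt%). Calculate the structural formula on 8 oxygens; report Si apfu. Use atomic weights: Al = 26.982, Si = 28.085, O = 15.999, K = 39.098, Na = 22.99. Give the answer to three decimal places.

2.997 Si apfu

5.36 wt% Na2O ÷ 61.979 g/mol = 0.08648 mol, giving 0.17296 Na and 0.08648 O.
9.23 wt% K2O ÷ 94.195 g/mol = 0.09799 mol, giving 0.19598 K and 0.09799 O.
18.98 wt% Al2O3 ÷ 101.961 g/mol = 0.18615 mol, giving 0.37230 Al and 0.55845 O.
66.69 wt% SiO2 ÷ 60.083 g/mol = 1.10996 mol, giving 1.10996 Si and 2.21992 O.
Oxygen sums to 2.96284; scaling by 8/2.96284 = 2.70011 puts the formula on 8 O.
Si: 1.10996 × 2.70011 = 2.997 atoms per formula unit.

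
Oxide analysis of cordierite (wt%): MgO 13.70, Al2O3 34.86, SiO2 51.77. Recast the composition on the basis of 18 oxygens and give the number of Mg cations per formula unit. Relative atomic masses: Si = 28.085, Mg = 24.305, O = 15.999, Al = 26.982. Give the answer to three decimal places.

1.981 Mg apfu

13.70 wt% MgO ÷ 40.304 g/mol = 0.33992 mol, giving 0.33992 Mg and 0.33992 O.
34.86 wt% Al2O3 ÷ 101.961 g/mol = 0.34190 mol, giving 0.68380 Al and 1.02570 O.
51.77 wt% SiO2 ÷ 60.083 g/mol = 0.86164 mol, giving 0.86164 Si and 1.72328 O.
Oxygen sums to 3.08890; scaling by 18/3.08890 = 5.82732 puts the formula on 18 O.
Mg: 0.33992 × 5.82732 = 1.981 atoms per formula unit.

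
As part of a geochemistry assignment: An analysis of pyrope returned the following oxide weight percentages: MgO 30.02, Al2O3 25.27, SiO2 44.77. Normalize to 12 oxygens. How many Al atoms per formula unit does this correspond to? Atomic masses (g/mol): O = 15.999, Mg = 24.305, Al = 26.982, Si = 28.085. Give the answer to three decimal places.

1.997 Al apfu

MgO: 30.02/40.304 = 0.74484 mol → 0.74484 mol Mg, 0.74484 mol O.
Al2O3: 25.27/101.961 = 0.24784 mol → 0.49568 mol Al, 0.74352 mol O.
SiO2: 44.77/60.083 = 0.74514 mol → 0.74514 mol Si, 1.49028 mol O.
Total oxygen = 2.97864 mol. Normalization factor = 12/2.97864 = 4.02868.
Al per 12 O = 0.49568 × 4.02868 = 1.997.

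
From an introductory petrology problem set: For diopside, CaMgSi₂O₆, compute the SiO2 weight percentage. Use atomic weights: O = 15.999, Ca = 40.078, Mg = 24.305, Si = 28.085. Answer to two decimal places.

55.49 wt%

M(CaMgSi₂O₆) = 216.547 g/mol; M(SiO2) = 60.083 g/mol.
Moles SiO2 per formula unit = 2 Si ÷ 1 = 2.0000.
SiO2 fraction = (2.0000 × 60.083) / 216.547 = 120.166/216.547 = 0.5549.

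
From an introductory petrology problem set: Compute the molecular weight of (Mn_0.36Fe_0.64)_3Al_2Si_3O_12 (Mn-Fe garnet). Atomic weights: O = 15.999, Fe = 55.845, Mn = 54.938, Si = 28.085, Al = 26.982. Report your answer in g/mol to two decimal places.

496.76 g/mol

Mn: 1.08 × 54.938 = 59.3330
Fe: 1.92 × 55.845 = 107.2224
Al: 2 × 26.982 = 53.9640
Si: 3 × 28.085 = 84.2550
O: 12 × 15.999 = 191.9880
Summing the contributions gives the formula mass.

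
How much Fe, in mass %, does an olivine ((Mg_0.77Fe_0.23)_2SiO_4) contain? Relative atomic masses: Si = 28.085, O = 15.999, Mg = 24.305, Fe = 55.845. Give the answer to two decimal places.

Molar mass of (Mg_0.77Fe_0.23)_2SiO_4: 1.54×24.305 + 0.46×55.845 + 1×28.085 + 4×15.999 = 155.199 g/mol.
Mass of Fe per formula unit: 0.46 × 55.845 = 25.689 g.
Weight fraction Fe = 25.689 / 155.199 = 0.1655.

16.55 mass %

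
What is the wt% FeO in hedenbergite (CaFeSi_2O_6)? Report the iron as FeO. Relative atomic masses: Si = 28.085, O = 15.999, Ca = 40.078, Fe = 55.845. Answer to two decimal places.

28.96 wt%

Formula mass = 248.087 g/mol.
1 Fe → 1.0000 mol FeO per formula unit; M(FeO) = 71.844, so FeO mass = 71.844 g.
71.844/248.087 × 100 = 28.96 wt%.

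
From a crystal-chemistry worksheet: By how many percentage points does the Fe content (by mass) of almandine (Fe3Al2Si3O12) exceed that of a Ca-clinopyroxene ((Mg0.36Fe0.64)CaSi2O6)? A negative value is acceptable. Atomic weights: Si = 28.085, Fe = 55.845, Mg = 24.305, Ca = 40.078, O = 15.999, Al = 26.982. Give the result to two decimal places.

18.56 percentage points

M(Fe3Al2Si3O12) = 497.742 g/mol, so wt% Fe = 167.535/497.742 × 100 = 33.66%.
M((Mg0.36Fe0.64)CaSi2O6) = 236.733 g/mol, so wt% Fe = 35.741/236.733 × 100 = 15.10%.
33.66 − 15.10 = 18.56 pp.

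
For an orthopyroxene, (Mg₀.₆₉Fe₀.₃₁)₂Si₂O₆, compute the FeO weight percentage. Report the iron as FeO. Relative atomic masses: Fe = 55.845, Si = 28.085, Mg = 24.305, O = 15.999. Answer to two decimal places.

Formula mass = 220.329 g/mol.
0.62 Fe → 0.6200 mol FeO per formula unit; M(FeO) = 71.844, so FeO mass = 44.543 g.
44.543/220.329 × 100 = 20.22 wt%.

20.22 wt%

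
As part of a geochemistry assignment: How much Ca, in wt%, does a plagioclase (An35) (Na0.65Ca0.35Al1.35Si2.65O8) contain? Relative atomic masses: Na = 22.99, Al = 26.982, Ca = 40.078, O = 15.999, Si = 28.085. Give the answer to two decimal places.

5.24 wt%

Molar mass of Na0.65Ca0.35Al1.35Si2.65O8: 0.65·22.99 + 0.35·40.078 + 1.35·26.982 + 2.65·28.085 + 8·15.999 = 267.814 g/mol.
Mass of Ca per formula unit: 0.35 × 40.078 = 14.027 g.
Weight fraction Ca = 14.027 / 267.814 = 0.0524.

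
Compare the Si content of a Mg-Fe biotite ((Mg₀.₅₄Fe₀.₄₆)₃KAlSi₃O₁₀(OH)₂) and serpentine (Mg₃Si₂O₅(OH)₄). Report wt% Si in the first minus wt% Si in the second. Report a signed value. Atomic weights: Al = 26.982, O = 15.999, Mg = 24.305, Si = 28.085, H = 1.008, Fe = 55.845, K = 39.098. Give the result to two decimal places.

-1.98 percentage points

M((Mg₀.₅₄Fe₀.₄₆)₃KAlSi₃O₁₀(OH)₂) = 460.779 g/mol, so wt% Si = 84.255/460.779 × 100 = 18.29%.
M(Mg₃Si₂O₅(OH)₄) = 277.108 g/mol, so wt% Si = 56.170/277.108 × 100 = 20.27%.
18.29 − 20.27 = -1.98 pp.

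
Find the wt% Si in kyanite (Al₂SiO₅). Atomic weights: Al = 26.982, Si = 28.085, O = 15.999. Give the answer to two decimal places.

Molar mass of Al₂SiO₅: 2*26.982 + 1*28.085 + 5*15.999 = 162.044 g/mol.
Mass of Si per formula unit: 1 × 28.085 = 28.085 g.
Weight fraction Si = 28.085 / 162.044 = 0.1733.

17.33 weight percent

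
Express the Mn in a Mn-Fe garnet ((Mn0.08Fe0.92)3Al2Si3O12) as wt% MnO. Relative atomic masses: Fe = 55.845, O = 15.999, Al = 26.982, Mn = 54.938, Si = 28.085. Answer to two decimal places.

Formula mass = 497.524 g/mol.
0.24 Mn → 0.2400 mol MnO per formula unit; M(MnO) = 70.937, so MnO mass = 17.025 g.
17.025/497.524 × 100 = 3.42 wt%.

3.42 wt%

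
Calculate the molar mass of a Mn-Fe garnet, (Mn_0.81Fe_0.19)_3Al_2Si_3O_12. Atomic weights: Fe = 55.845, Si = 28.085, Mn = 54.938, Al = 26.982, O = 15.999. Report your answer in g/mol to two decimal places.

495.54 g/mol

The formula mass is the sum 2.43*54.938 + 0.57*55.845 + 2*26.982 + 3*28.085 + 12*15.999.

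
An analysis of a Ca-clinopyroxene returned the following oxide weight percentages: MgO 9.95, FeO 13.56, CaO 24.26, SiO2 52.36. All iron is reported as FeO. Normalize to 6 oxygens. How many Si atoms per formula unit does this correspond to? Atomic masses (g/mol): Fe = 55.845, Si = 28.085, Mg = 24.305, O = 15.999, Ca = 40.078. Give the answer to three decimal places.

MgO: 9.95/40.304 = 0.24687 mol → 0.24687 mol Mg, 0.24687 mol O.
FeO: 13.56/71.844 = 0.18874 mol → 0.18874 mol Fe, 0.18874 mol O.
CaO: 24.26/56.077 = 0.43262 mol → 0.43262 mol Ca, 0.43262 mol O.
SiO2: 52.36/60.083 = 0.87146 mol → 0.87146 mol Si, 1.74292 mol O.
Total oxygen = 2.61115 mol. Normalization factor = 6/2.61115 = 2.29784.
Si per 6 O = 0.87146 × 2.29784 = 2.002.

2.002 Si apfu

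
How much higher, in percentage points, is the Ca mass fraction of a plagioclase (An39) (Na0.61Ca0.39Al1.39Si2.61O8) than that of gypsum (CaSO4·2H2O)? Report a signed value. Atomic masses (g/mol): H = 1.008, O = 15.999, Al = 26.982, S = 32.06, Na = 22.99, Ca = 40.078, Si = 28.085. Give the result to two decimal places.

-17.46 percentage points

Ca in Na0.61Ca0.39Al1.39Si2.61O8: molar mass 268.453 g/mol; 0.39×40.078 = 15.630 g → 5.82 wt%.
Ca in CaSO4·2H2O: molar mass 172.164 g/mol; 1×40.078 = 40.078 g → 23.28 wt%.
Difference = 5.82 − 23.28 = -17.46 percentage points.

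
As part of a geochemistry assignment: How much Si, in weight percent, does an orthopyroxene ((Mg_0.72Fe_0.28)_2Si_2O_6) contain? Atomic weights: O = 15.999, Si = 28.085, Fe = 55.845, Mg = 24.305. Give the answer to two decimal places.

25.71 weight percent

Formula mass = 1.44*24.305 + 0.56*55.845 + 2*28.085 + 6*15.999 = 218.436 g/mol, of which 56.170 g is Si.
So Si makes up 56.170/218.436 = 0.2571 of the mass, i.e. 25.71%.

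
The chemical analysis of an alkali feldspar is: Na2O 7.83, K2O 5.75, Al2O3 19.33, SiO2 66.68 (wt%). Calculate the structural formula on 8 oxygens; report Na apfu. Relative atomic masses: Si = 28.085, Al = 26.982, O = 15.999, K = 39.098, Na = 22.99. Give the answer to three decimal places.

0.679 Na apfu

7.83 wt% Na2O ÷ 61.979 g/mol = 0.12633 mol, giving 0.25266 Na and 0.12633 O.
5.75 wt% K2O ÷ 94.195 g/mol = 0.06104 mol, giving 0.12208 K and 0.06104 O.
19.33 wt% Al2O3 ÷ 101.961 g/mol = 0.18958 mol, giving 0.37916 Al and 0.56874 O.
66.68 wt% SiO2 ÷ 60.083 g/mol = 1.10980 mol, giving 1.10980 Si and 2.21960 O.
Oxygen sums to 2.97571; scaling by 8/2.97571 = 2.68843 puts the formula on 8 O.
Na: 0.25266 × 2.68843 = 0.679 atoms per formula unit.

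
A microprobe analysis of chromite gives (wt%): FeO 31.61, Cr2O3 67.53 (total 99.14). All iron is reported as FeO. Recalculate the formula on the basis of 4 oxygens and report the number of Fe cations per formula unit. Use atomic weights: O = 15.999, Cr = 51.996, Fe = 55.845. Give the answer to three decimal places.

FeO (M=71.844): mol = 0.43998; Fe = 0.43998, O = 0.43998.
Cr2O3 (M=151.989): mol = 0.44431; Cr = 0.88862, O = 1.33293.
ΣO = 1.77291; factor = 4/ΣO = 2.25618.
Fe apfu = 0.43998 × 2.25618 = 0.993.

0.993 Fe apfu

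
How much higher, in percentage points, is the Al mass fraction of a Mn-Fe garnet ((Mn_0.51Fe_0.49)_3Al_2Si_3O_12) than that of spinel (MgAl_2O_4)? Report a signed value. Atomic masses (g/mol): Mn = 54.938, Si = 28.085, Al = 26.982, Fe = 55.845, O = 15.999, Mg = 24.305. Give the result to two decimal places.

Al in (Mn_0.51Fe_0.49)_3Al_2Si_3O_12: molar mass 496.354 g/mol; 2×26.982 = 53.964 g → 10.87 wt%.
Al in MgAl_2O_4: molar mass 142.265 g/mol; 2×26.982 = 53.964 g → 37.93 wt%.
Difference = 10.87 − 37.93 = -27.06 percentage points.

-27.06 percentage points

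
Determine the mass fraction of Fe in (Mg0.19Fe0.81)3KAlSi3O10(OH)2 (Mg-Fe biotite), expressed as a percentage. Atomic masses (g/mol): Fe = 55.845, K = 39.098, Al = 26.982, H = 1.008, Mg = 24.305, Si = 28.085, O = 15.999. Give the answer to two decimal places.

Molar mass of (Mg0.19Fe0.81)3KAlSi3O10(OH)2: 0.57*24.305 + 2.43*55.845 + 1*39.098 + 1*26.982 + 3*28.085 + 12*15.999 + 2*1.008 = 493.896 g/mol.
Mass of Fe per formula unit: 2.43 × 55.845 = 135.703 g.
Weight fraction Fe = 135.703 / 493.896 = 0.2748.

27.48 mass %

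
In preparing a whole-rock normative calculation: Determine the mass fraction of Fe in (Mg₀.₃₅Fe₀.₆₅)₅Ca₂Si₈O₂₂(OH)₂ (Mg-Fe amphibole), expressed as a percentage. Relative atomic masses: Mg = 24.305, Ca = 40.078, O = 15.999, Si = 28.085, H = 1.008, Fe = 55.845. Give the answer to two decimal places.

M((Mg₀.₃₅Fe₀.₆₅)₅Ca₂Si₈O₂₂(OH)₂) = 914.858 g/mol.
Fe contributes 3.25 × 55.845 = 181.496 g per mole.
181.496/914.858 = 0.1984 → 19.84%.

19.84 wt%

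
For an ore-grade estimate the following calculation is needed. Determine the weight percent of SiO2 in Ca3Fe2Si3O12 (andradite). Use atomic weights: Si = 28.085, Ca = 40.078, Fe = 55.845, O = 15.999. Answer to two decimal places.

Formula mass = 508.167 g/mol.
3 Si → 3.0000 mol SiO2 per formula unit; M(SiO2) = 60.083, so SiO2 mass = 180.249 g.
180.249/508.167 × 100 = 35.47 wt%.

35.47 wt%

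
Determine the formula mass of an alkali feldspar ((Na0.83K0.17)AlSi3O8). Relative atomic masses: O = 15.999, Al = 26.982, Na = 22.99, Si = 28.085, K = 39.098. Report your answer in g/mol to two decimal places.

264.96 g/mol

Na: 0.83 × 22.99 = 19.0817
K: 0.17 × 39.098 = 6.6467
Al: 1 × 26.982 = 26.9820
Si: 3 × 28.085 = 84.2550
O: 8 × 15.999 = 127.9920
Summing the contributions gives the formula mass.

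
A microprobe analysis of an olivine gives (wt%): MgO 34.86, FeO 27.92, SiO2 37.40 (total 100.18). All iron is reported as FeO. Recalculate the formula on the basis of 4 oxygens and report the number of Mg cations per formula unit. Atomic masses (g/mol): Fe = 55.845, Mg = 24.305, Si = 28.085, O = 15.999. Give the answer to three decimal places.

MgO: 34.86/40.304 = 0.86493 mol → 0.86493 mol Mg, 0.86493 mol O.
FeO: 27.92/71.844 = 0.38862 mol → 0.38862 mol Fe, 0.38862 mol O.
SiO2: 37.40/60.083 = 0.62247 mol → 0.62247 mol Si, 1.24494 mol O.
Total oxygen = 2.49849 mol. Normalization factor = 4/2.49849 = 1.60097.
Mg per 4 O = 0.86493 × 1.60097 = 1.385.

1.385 Mg apfu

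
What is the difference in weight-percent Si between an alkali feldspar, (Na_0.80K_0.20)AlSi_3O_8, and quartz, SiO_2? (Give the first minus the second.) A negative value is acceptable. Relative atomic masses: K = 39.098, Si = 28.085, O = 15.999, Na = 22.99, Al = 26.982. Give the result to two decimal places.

M((Na_0.80K_0.20)AlSi_3O_8) = 265.441 g/mol, so wt% Si = 84.255/265.441 × 100 = 31.74%.
M(SiO_2) = 60.083 g/mol, so wt% Si = 28.085/60.083 × 100 = 46.74%.
31.74 − 46.74 = -15.00 pp.

-15.00 percentage points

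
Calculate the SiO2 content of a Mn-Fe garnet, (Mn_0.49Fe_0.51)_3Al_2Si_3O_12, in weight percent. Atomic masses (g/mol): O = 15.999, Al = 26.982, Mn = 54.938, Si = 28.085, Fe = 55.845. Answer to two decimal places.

36.31 wt%

Formula mass = 496.409 g/mol.
3 Si → 3.0000 mol SiO2 per formula unit; M(SiO2) = 60.083, so SiO2 mass = 180.249 g.
180.249/496.409 × 100 = 36.31 wt%.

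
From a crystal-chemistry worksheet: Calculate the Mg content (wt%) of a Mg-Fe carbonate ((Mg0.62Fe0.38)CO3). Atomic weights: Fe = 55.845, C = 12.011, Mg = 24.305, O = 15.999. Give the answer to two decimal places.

Molar mass of (Mg0.62Fe0.38)CO3: 0.62*24.305 + 0.38*55.845 + 1*12.011 + 3*15.999 = 96.298 g/mol.
Mass of Mg per formula unit: 0.62 × 24.305 = 15.069 g.
Weight fraction Mg = 15.069 / 96.298 = 0.1565.

15.65 wt%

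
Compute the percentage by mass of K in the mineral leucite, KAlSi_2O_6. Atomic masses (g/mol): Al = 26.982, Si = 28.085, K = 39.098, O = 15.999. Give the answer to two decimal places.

17.91 mass %

Formula mass = 1*39.098 + 1*26.982 + 2*28.085 + 6*15.999 = 218.244 g/mol, of which 39.098 g is K.
So K makes up 39.098/218.244 = 0.1791 of the mass, i.e. 17.91%.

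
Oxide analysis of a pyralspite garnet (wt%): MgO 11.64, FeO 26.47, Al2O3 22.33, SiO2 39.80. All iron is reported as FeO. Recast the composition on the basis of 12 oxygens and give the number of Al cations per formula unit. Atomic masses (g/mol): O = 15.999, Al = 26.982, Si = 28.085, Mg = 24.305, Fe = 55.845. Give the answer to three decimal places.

1.992 Al apfu

MgO: 11.64/40.304 = 0.28881 mol → 0.28881 mol Mg, 0.28881 mol O.
FeO: 26.47/71.844 = 0.36844 mol → 0.36844 mol Fe, 0.36844 mol O.
Al2O3: 22.33/101.961 = 0.21901 mol → 0.43802 mol Al, 0.65703 mol O.
SiO2: 39.80/60.083 = 0.66242 mol → 0.66242 mol Si, 1.32484 mol O.
Total oxygen = 2.63912 mol. Normalization factor = 12/2.63912 = 4.54697.
Al per 12 O = 0.43802 × 4.54697 = 1.992.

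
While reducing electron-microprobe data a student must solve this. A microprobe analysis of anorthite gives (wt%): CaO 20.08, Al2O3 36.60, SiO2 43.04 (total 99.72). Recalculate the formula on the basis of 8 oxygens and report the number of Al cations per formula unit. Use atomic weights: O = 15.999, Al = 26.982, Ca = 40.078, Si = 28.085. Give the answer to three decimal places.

20.08 wt% CaO ÷ 56.077 g/mol = 0.35808 mol, giving 0.35808 Ca and 0.35808 O.
36.60 wt% Al2O3 ÷ 101.961 g/mol = 0.35896 mol, giving 0.71792 Al and 1.07688 O.
43.04 wt% SiO2 ÷ 60.083 g/mol = 0.71634 mol, giving 0.71634 Si and 1.43268 O.
Oxygen sums to 2.86764; scaling by 8/2.86764 = 2.78975 puts the formula on 8 O.
Al: 0.71792 × 2.78975 = 2.003 atoms per formula unit.

2.003 Al apfu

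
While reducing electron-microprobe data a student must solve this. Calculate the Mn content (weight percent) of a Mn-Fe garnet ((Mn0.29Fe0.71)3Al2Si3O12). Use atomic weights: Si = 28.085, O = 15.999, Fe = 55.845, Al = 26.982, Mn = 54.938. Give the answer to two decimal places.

Molar mass of (Mn0.29Fe0.71)3Al2Si3O12: 0.87*54.938 + 2.13*55.845 + 2*26.982 + 3*28.085 + 12*15.999 = 496.953 g/mol.
Mass of Mn per formula unit: 0.87 × 54.938 = 47.796 g.
Weight fraction Mn = 47.796 / 496.953 = 0.0962.

9.62 weight percent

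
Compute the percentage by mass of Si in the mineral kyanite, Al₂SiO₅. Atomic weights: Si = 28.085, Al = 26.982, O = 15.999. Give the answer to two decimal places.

Molar mass of Al₂SiO₅: 2·26.982 + 1·28.085 + 5·15.999 = 162.044 g/mol.
Mass of Si per formula unit: 1 × 28.085 = 28.085 g.
Weight fraction Si = 28.085 / 162.044 = 0.1733.

17.33 weight percent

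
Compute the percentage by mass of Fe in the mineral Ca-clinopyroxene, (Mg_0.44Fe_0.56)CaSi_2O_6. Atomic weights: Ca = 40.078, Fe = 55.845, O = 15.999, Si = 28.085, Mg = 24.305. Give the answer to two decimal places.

Formula mass = 0.44*24.305 + 0.56*55.845 + 1*40.078 + 2*28.085 + 6*15.999 = 234.209 g/mol, of which 31.273 g is Fe.
So Fe makes up 31.273/234.209 = 0.1335 of the mass, i.e. 13.35%.

13.35 weight percent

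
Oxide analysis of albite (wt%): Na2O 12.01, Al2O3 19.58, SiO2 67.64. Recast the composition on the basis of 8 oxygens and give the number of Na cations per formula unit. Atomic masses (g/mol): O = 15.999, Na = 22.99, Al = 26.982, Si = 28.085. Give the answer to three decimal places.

12.01 wt% Na2O ÷ 61.979 g/mol = 0.19378 mol, giving 0.38756 Na and 0.19378 O.
19.58 wt% Al2O3 ÷ 101.961 g/mol = 0.19203 mol, giving 0.38406 Al and 0.57609 O.
67.64 wt% SiO2 ÷ 60.083 g/mol = 1.12578 mol, giving 1.12578 Si and 2.25156 O.
Oxygen sums to 3.02143; scaling by 8/3.02143 = 2.64775 puts the formula on 8 O.
Na: 0.38756 × 2.64775 = 1.026 atoms per formula unit.

1.026 Na apfu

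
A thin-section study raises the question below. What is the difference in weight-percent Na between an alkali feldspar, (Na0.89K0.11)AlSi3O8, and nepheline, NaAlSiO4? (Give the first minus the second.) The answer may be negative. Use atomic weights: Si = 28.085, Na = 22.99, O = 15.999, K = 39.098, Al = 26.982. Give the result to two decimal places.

Na in (Na0.89K0.11)AlSi3O8: molar mass 263.991 g/mol; 0.89×22.99 = 20.461 g → 7.75 wt%.
Na in NaAlSiO4: molar mass 142.053 g/mol; 1×22.99 = 22.990 g → 16.18 wt%.
Difference = 7.75 − 16.18 = -8.43 percentage points.

-8.43 percentage points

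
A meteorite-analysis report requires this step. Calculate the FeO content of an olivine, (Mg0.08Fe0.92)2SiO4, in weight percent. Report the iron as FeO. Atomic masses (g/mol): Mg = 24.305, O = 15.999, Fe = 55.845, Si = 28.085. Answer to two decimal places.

66.52 wt%

M((Mg0.08Fe0.92)2SiO4) = 198.725 g/mol; M(FeO) = 71.844 g/mol.
Moles FeO per formula unit = 1.84 Fe ÷ 1 = 1.8400.
FeO fraction = (1.8400 × 71.844) / 198.725 = 132.193/198.725 = 0.6652.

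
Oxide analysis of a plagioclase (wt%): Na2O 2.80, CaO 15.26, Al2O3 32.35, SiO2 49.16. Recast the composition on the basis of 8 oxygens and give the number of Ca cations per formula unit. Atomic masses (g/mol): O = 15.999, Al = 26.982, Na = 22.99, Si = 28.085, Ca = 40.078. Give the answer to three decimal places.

2.80 wt% Na2O ÷ 61.979 g/mol = 0.04518 mol, giving 0.09036 Na and 0.04518 O.
15.26 wt% CaO ÷ 56.077 g/mol = 0.27213 mol, giving 0.27213 Ca and 0.27213 O.
32.35 wt% Al2O3 ÷ 101.961 g/mol = 0.31728 mol, giving 0.63456 Al and 0.95184 O.
49.16 wt% SiO2 ÷ 60.083 g/mol = 0.81820 mol, giving 0.81820 Si and 1.63640 O.
Oxygen sums to 2.90555; scaling by 8/2.90555 = 2.75335 puts the formula on 8 O.
Ca: 0.27213 × 2.75335 = 0.749 atoms per formula unit.

0.749 Ca apfu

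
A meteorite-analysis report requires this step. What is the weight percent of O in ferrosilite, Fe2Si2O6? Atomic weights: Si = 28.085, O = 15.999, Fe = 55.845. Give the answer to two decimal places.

M(Fe2Si2O6) = 263.854 g/mol.
O contributes 6 × 15.999 = 95.994 g per mole.
95.994/263.854 = 0.3638 → 36.38%.

36.38 mass %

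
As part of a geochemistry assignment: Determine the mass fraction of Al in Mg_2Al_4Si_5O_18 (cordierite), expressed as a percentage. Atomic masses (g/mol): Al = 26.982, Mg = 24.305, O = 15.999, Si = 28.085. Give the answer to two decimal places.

Formula mass = 2×24.305 + 4×26.982 + 5×28.085 + 18×15.999 = 584.945 g/mol, of which 107.928 g is Al.
So Al makes up 107.928/584.945 = 0.1845 of the mass, i.e. 18.45%.

18.45 mass %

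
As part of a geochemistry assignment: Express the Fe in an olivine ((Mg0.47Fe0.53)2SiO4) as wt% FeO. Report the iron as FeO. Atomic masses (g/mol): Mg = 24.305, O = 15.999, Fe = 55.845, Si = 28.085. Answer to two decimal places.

Molar mass of (Mg0.47Fe0.53)2SiO4 = 0.94×24.305 + 1.06×55.845 + 1×28.085 + 4×15.999 = 174.123 g/mol.
Each formula unit contains 1.06 Fe, equivalent to 1.06/1 = 1.0600 mol FeO.
M(FeO) = 1×55.845 + 1×15.999 = 71.844 g/mol.
Mass of FeO per formula unit = 1.0600 × 71.844 = 76.155 g.
FeO wt% = 76.155 / 174.123 × 100 = 43.74%.

43.74 wt%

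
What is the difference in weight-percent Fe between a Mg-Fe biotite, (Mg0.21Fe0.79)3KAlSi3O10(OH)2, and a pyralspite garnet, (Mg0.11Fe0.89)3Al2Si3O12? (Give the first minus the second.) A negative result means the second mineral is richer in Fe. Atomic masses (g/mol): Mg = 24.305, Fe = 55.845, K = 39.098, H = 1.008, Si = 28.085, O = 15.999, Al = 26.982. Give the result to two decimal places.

Fe in (Mg0.21Fe0.79)3KAlSi3O10(OH)2: molar mass 492.004 g/mol; 2.37×55.845 = 132.353 g → 26.90 wt%.
Fe in (Mg0.11Fe0.89)3Al2Si3O12: molar mass 487.334 g/mol; 2.67×55.845 = 149.106 g → 30.60 wt%.
Difference = 26.90 − 30.60 = -3.70 percentage points.

-3.70 percentage points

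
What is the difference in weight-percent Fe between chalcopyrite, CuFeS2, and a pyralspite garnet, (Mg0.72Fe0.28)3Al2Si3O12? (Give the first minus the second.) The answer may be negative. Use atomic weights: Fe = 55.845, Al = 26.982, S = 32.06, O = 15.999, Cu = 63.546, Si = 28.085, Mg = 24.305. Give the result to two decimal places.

First mineral: 55.845 g Fe in 183.511 g formula = 30.43 wt% Fe.
Second mineral: 46.910 g Fe in 429.616 g formula = 10.92 wt% Fe.
30.43% − 10.92% gives a difference of 19.51 percentage points.

19.51 percentage points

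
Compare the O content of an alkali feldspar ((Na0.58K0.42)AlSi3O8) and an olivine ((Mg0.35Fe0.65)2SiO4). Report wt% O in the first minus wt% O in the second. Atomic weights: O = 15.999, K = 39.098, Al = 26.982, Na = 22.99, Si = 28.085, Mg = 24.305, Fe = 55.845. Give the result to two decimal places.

M((Na0.58K0.42)AlSi3O8) = 268.984 g/mol, so wt% O = 127.992/268.984 × 100 = 47.58%.
M((Mg0.35Fe0.65)2SiO4) = 181.693 g/mol, so wt% O = 63.996/181.693 × 100 = 35.22%.
47.58 − 35.22 = 12.36 pp.

12.36 percentage points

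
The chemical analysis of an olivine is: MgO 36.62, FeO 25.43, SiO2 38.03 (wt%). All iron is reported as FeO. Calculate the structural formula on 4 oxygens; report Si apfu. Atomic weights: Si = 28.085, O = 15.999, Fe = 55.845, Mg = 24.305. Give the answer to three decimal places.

36.62 wt% MgO ÷ 40.304 g/mol = 0.90859 mol, giving 0.90859 Mg and 0.90859 O.
25.43 wt% FeO ÷ 71.844 g/mol = 0.35396 mol, giving 0.35396 Fe and 0.35396 O.
38.03 wt% SiO2 ÷ 60.083 g/mol = 0.63296 mol, giving 0.63296 Si and 1.26592 O.
Oxygen sums to 2.52847; scaling by 4/2.52847 = 1.58198 puts the formula on 4 O.
Si: 0.63296 × 1.58198 = 1.001 atoms per formula unit.

1.001 Si apfu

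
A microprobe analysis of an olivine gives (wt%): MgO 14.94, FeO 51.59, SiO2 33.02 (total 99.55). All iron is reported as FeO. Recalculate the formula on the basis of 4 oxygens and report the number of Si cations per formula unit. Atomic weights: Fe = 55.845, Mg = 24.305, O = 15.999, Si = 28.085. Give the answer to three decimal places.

14.94 wt% MgO ÷ 40.304 g/mol = 0.37068 mol, giving 0.37068 Mg and 0.37068 O.
51.59 wt% FeO ÷ 71.844 g/mol = 0.71808 mol, giving 0.71808 Fe and 0.71808 O.
33.02 wt% SiO2 ÷ 60.083 g/mol = 0.54957 mol, giving 0.54957 Si and 1.09914 O.
Oxygen sums to 2.18790; scaling by 4/2.18790 = 1.82824 puts the formula on 4 O.
Si: 0.54957 × 1.82824 = 1.005 atoms per formula unit.

1.005 Si apfu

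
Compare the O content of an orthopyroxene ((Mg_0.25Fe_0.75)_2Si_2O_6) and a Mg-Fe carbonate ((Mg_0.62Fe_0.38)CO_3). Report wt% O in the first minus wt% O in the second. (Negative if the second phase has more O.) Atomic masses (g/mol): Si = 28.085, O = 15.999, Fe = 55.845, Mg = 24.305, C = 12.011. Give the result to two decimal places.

-11.15 percentage points

O in (Mg_0.25Fe_0.75)_2Si_2O_6: molar mass 248.084 g/mol; 6×15.999 = 95.994 g → 38.69 wt%.
O in (Mg_0.62Fe_0.38)CO_3: molar mass 96.298 g/mol; 3×15.999 = 47.997 g → 49.84 wt%.
Difference = 38.69 − 49.84 = -11.15 percentage points.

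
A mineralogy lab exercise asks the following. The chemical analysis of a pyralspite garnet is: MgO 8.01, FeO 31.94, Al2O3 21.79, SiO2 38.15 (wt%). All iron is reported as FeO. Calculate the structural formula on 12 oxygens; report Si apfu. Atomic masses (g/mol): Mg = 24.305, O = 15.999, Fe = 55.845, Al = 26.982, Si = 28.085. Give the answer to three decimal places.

MgO (M=40.304): mol = 0.19874; Mg = 0.19874, O = 0.19874.
FeO (M=71.844): mol = 0.44457; Fe = 0.44457, O = 0.44457.
Al2O3 (M=101.961): mol = 0.21371; Al = 0.42742, O = 0.64113.
SiO2 (M=60.083): mol = 0.63495; Si = 0.63495, O = 1.26990.
ΣO = 2.55434; factor = 12/ΣO = 4.69789.
Si apfu = 0.63495 × 4.69789 = 2.983.

2.983 Si apfu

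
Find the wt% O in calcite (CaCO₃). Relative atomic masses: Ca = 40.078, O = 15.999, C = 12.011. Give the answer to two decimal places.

47.96 weight percent

M(CaCO₃) = 100.086 g/mol.
O contributes 3 × 15.999 = 47.997 g per mole.
47.997/100.086 = 0.4796 → 47.96%.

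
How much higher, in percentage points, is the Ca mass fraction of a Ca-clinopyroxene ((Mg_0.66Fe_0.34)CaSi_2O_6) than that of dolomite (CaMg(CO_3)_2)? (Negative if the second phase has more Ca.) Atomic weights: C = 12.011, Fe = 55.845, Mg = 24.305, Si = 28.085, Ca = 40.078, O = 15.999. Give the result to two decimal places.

First mineral: 40.078 g Ca in 227.271 g formula = 17.63 wt% Ca.
Second mineral: 40.078 g Ca in 184.399 g formula = 21.73 wt% Ca.
17.63% − 21.73% gives a difference of -4.10 percentage points.

-4.10 percentage points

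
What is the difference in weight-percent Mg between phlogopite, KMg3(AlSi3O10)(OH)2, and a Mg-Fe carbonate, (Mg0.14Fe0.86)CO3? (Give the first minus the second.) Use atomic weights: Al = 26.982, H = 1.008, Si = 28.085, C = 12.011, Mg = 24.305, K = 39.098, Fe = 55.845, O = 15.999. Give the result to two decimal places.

First mineral: 72.915 g Mg in 417.254 g formula = 17.47 wt% Mg.
Second mineral: 3.403 g Mg in 111.437 g formula = 3.05 wt% Mg.
17.47% − 3.05% gives a difference of 14.42 percentage points.

14.42 percentage points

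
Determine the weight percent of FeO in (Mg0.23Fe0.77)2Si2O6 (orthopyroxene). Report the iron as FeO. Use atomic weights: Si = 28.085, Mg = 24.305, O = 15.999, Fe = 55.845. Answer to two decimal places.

44.37 wt%

Formula mass = 249.346 g/mol.
1.54 Fe → 1.5400 mol FeO per formula unit; M(FeO) = 71.844, so FeO mass = 110.640 g.
110.640/249.346 × 100 = 44.37 wt%.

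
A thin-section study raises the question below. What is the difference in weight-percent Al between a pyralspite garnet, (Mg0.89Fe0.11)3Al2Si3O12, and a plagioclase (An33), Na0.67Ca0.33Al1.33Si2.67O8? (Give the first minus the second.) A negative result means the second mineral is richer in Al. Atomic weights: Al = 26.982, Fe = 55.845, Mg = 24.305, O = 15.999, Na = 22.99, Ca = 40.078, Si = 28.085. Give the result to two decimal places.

-0.37 percentage points

First mineral: 53.964 g Al in 413.530 g formula = 13.05 wt% Al.
Second mineral: 35.886 g Al in 267.494 g formula = 13.42 wt% Al.
13.05% − 13.42% gives a difference of -0.37 percentage points.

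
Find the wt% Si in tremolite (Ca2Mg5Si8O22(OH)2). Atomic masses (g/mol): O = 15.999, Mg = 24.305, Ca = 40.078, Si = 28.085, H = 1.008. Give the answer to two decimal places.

27.66 weight percent

Molar mass of Ca2Mg5Si8O22(OH)2: 2×40.078 + 5×24.305 + 8×28.085 + 24×15.999 + 2×1.008 = 812.353 g/mol.
Mass of Si per formula unit: 8 × 28.085 = 224.680 g.
Weight fraction Si = 224.680 / 812.353 = 0.2766.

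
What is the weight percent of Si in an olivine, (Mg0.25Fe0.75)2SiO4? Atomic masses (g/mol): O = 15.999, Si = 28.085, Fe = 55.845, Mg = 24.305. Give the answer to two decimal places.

Molar mass of (Mg0.25Fe0.75)2SiO4: 0.50*24.305 + 1.50*55.845 + 1*28.085 + 4*15.999 = 188.001 g/mol.
Mass of Si per formula unit: 1 × 28.085 = 28.085 g.
Weight fraction Si = 28.085 / 188.001 = 0.1494.

14.94 weight percent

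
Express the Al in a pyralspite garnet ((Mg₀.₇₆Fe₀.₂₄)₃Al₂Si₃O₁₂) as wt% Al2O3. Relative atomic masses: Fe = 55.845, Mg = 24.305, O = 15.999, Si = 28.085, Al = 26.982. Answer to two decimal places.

23.94 wt%

Molar mass of (Mg₀.₇₆Fe₀.₂₄)₃Al₂Si₃O₁₂ = 2.28·24.305 + 0.72·55.845 + 2·26.982 + 3·28.085 + 12·15.999 = 425.831 g/mol.
Each formula unit contains 2 Al, equivalent to 2/2 = 1.0000 mol Al2O3.
M(Al2O3) = 2×26.982 + 3×15.999 = 101.961 g/mol.
Mass of Al2O3 per formula unit = 1.0000 × 101.961 = 101.961 g.
Al2O3 wt% = 101.961 / 425.831 × 100 = 23.94%.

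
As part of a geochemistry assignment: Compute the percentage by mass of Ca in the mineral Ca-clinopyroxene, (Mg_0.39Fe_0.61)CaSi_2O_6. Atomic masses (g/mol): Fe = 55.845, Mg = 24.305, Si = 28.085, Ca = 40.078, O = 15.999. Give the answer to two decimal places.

Formula mass = 0.39·24.305 + 0.61·55.845 + 1·40.078 + 2·28.085 + 6·15.999 = 235.786 g/mol, of which 40.078 g is Ca.
So Ca makes up 40.078/235.786 = 0.1700 of the mass, i.e. 17.00%.

17.00 mass %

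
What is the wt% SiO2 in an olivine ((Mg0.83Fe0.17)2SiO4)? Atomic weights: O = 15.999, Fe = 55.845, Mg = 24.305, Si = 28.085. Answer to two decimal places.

M((Mg0.83Fe0.17)2SiO4) = 151.415 g/mol; M(SiO2) = 60.083 g/mol.
Moles SiO2 per formula unit = 1 Si ÷ 1 = 1.0000.
SiO2 fraction = (1.0000 × 60.083) / 151.415 = 60.083/151.415 = 0.3968.

39.68 wt%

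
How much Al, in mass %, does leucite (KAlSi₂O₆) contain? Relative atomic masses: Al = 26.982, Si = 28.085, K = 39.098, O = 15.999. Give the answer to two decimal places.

12.36 mass %

M(KAlSi₂O₆) = 218.244 g/mol.
Al contributes 1 × 26.982 = 26.982 g per mole.
26.982/218.244 = 0.1236 → 12.36%.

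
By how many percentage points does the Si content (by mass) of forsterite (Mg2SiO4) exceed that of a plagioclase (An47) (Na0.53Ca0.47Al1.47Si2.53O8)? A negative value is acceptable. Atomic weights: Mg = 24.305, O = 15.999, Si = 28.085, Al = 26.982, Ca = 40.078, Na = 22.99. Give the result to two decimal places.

First mineral: 28.085 g Si in 140.691 g formula = 19.96 wt% Si.
Second mineral: 71.055 g Si in 269.732 g formula = 26.34 wt% Si.
19.96% − 26.34% gives a difference of -6.38 percentage points.

-6.38 percentage points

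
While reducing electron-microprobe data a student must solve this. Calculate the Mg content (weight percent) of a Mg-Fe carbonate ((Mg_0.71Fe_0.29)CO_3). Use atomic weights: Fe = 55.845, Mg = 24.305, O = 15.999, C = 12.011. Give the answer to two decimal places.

18.46 weight percent

Molar mass of (Mg_0.71Fe_0.29)CO_3: 0.71×24.305 + 0.29×55.845 + 1×12.011 + 3×15.999 = 93.460 g/mol.
Mass of Mg per formula unit: 0.71 × 24.305 = 17.257 g.
Weight fraction Mg = 17.257 / 93.460 = 0.1846.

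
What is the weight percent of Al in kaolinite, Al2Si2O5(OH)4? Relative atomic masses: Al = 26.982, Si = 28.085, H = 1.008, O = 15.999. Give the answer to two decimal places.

20.90 weight percent

Molar mass of Al2Si2O5(OH)4: 2·26.982 + 2·28.085 + 9·15.999 + 4·1.008 = 258.157 g/mol.
Mass of Al per formula unit: 2 × 26.982 = 53.964 g.
Weight fraction Al = 53.964 / 258.157 = 0.2090.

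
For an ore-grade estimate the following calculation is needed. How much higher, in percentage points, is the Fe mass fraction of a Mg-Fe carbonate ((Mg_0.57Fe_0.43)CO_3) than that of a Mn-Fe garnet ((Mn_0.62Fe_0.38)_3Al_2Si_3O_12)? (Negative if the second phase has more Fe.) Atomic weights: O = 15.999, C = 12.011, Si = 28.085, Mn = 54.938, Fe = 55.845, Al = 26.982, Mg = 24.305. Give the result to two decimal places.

11.70 percentage points

First mineral: 24.013 g Fe in 97.875 g formula = 24.53 wt% Fe.
Second mineral: 63.663 g Fe in 496.055 g formula = 12.83 wt% Fe.
24.53% − 12.83% gives a difference of 11.70 percentage points.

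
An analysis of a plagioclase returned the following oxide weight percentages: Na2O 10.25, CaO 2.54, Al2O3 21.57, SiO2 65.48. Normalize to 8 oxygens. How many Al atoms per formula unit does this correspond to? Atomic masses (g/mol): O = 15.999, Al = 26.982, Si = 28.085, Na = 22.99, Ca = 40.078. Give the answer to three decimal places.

1.119 Al apfu

Na2O: 10.25/61.979 = 0.16538 mol → 0.33076 mol Na, 0.16538 mol O.
CaO: 2.54/56.077 = 0.04529 mol → 0.04529 mol Ca, 0.04529 mol O.
Al2O3: 21.57/101.961 = 0.21155 mol → 0.42310 mol Al, 0.63465 mol O.
SiO2: 65.48/60.083 = 1.08983 mol → 1.08983 mol Si, 2.17966 mol O.
Total oxygen = 3.02498 mol. Normalization factor = 8/3.02498 = 2.64465.
Al per 8 O = 0.42310 × 2.64465 = 1.119.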